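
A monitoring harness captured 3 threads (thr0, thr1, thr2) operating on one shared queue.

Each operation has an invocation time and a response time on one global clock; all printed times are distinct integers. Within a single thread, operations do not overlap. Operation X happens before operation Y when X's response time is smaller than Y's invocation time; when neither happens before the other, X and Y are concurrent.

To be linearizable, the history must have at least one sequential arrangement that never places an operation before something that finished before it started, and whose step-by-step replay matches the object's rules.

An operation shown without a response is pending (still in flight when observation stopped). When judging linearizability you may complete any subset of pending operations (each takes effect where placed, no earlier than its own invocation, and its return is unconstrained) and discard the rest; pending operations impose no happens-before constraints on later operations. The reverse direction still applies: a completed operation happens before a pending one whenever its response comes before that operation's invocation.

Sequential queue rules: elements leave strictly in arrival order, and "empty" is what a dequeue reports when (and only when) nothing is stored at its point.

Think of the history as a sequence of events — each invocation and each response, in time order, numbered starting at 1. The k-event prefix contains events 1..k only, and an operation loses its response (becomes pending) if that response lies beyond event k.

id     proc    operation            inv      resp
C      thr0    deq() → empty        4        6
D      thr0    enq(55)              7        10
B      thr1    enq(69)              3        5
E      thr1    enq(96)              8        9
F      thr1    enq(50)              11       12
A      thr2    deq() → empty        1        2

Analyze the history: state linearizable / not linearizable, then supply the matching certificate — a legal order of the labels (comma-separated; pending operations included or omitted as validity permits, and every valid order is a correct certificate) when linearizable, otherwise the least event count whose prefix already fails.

linearizable — witness: A, C, B, D, E, F

after step 1 (A deq() → empty): queue <>
after step 2 (C deq() → empty): queue <>
after step 3 (B enq(69)): queue <69>
after step 4 (D enq(55)): queue <69,55>
after step 5 (E enq(96)): queue <69,55,96>
after step 6 (F enq(50)): queue <69,55,96,50>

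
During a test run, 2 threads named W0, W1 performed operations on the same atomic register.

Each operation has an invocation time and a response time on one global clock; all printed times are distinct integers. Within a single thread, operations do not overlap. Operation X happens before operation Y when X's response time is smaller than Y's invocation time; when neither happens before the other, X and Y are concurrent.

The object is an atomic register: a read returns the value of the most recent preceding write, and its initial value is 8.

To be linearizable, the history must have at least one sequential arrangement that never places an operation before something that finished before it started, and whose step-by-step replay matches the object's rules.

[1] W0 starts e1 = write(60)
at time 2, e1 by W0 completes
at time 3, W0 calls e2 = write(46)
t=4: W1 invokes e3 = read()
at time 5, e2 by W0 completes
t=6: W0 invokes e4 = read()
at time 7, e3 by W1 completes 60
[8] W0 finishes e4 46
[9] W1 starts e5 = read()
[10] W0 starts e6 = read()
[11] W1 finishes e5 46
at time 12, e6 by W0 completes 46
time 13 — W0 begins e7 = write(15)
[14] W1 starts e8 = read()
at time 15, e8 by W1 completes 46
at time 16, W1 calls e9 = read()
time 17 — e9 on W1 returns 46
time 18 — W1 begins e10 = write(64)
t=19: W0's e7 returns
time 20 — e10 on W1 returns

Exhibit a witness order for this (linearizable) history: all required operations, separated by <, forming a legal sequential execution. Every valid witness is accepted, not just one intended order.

e1 < e3 < e2 < e4 < e5 < e6 < e8 < e9 < e7 < e10

step 1: e1 write(60) — value 60
step 2: e3 read() → 60 — value 60
step 3: e2 write(46) — value 46
step 4: e4 read() → 46 — value 46
step 5: e5 read() → 46 — value 46
step 6: e6 read() → 46 — value 46
step 7: e8 read() → 46 — value 46
step 8: e9 read() → 46 — value 46
step 9: e7 write(15) — value 15
step 10: e10 write(64) — value 64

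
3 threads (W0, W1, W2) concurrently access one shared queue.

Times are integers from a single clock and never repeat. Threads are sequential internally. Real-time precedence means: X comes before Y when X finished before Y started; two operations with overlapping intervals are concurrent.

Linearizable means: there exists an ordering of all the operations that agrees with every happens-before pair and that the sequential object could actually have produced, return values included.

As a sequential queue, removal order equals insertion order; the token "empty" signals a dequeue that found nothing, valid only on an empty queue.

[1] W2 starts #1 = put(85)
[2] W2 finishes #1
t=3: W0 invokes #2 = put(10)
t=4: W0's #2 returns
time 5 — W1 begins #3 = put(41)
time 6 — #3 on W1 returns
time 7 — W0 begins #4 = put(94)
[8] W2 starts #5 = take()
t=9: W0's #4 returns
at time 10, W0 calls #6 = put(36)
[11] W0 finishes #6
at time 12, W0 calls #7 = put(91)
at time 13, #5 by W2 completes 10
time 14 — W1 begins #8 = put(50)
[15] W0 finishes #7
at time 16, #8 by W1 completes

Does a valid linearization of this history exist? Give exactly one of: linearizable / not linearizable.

not linearizable

already the first 13 events (up to #5's response at time 13) admit no linearization; the first 12 still do
the 6 completed operations admit 3 real-time orders; each fails the queue replay
no completion choice of the 1 pending operation (#7) rescues it — every subset was tried
sample order #1, #2, #3, #4, #5, #6 (pending dropped) stalls at step 5 — #5 take() → 10 has no legal effect
sample order #1, #2, #3, #4, #6, #5 (pending dropped) stalls at step 6 — #5 take() → 10 has no legal effect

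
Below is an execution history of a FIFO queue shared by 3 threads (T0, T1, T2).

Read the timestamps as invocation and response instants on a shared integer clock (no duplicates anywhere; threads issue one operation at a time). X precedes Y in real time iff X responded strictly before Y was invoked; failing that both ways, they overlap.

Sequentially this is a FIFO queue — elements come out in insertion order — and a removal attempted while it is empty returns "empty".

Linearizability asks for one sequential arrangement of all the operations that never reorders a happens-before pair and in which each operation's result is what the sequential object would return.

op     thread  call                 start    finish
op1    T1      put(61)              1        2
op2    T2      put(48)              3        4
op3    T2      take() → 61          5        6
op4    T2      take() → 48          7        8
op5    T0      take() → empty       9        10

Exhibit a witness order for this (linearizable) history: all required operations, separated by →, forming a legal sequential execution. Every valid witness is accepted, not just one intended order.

op1 → op2 → op3 → op4 → op5

1. op1 put(61), leaving queue <61>
2. op2 put(48), leaving queue <61,48>
3. op3 take() → 61, leaving queue <48>
4. op4 take() → 48, leaving queue <>
5. op5 take() → empty, leaving queue <>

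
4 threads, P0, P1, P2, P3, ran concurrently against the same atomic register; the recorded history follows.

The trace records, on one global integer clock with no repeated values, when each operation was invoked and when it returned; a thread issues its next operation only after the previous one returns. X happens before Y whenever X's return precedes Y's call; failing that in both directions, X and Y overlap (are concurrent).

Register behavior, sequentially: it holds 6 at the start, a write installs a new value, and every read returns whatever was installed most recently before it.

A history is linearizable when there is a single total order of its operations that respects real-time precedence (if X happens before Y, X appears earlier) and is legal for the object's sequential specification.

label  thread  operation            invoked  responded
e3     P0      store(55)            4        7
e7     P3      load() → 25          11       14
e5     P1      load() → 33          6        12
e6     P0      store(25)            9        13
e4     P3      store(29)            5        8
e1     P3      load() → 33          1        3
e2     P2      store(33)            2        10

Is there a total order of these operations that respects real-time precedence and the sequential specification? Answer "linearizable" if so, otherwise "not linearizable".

one valid linearization: e2, e1, e5, e3, e4, e6, e7
step 1: e2 store(33) — value 33
step 2: e1 load() → 33 — value 33
step 3: e5 load() → 33 — value 33
step 4: e3 store(55) — value 55
step 5: e4 store(29) — value 29
step 6: e6 store(25) — value 25
step 7: e7 load() → 25 — value 25

linearizable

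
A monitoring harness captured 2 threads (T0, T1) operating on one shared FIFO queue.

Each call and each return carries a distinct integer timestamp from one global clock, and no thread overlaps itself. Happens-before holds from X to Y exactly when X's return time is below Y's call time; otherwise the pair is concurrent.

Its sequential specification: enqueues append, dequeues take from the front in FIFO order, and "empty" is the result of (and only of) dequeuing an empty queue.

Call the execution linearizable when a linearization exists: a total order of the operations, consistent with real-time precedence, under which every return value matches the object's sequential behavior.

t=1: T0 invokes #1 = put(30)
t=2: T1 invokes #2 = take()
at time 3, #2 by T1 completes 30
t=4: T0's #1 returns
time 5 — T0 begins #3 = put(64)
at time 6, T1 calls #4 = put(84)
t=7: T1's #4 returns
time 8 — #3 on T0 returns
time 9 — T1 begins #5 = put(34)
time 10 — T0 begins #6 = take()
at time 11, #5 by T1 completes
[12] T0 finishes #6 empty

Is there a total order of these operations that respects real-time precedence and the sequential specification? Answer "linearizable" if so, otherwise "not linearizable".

through event 11 a valid linearization exists; event 12 (#6 responding at time 12) ends that
checked exhaustively: 8 real-time-consistent orders of 6 completed operations, zero legal FIFO queue replays
sample order #1, #2, #3, #4, #5, #6 stalls at step 6 — #6 take() → empty has no legal effect
sample order #1, #2, #3, #4, #6, #5 stalls at step 5 — #6 take() → empty has no legal effect

not linearizable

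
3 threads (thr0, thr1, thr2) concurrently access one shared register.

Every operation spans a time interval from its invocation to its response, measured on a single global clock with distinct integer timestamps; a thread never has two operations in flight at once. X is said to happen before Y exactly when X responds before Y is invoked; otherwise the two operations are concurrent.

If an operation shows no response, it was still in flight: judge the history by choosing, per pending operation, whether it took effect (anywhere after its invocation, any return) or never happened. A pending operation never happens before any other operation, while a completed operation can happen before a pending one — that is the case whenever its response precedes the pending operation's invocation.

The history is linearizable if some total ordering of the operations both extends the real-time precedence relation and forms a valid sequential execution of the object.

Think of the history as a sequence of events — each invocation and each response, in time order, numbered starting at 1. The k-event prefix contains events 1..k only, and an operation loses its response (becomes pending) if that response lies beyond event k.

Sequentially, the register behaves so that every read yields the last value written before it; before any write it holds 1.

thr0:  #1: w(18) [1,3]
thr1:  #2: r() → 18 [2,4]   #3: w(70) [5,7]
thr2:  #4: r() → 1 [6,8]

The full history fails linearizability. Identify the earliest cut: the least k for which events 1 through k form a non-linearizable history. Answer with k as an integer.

8

events 1..7 are linearizable; a witness order is #1, #2, #3:
after step 1 (#1 w(18)): value 18
after step 2 (#2 r() → 18): value 18
after step 3 (#3 w(70)): value 70
once event 8 joins (#4's response, time 8), exhaustive search finds no witness
one such order, #1, #2, #3, #4, breaks at step 4 where #4 r() → 1 is illegal
one such order, #1, #2, #4, #3, breaks at step 3 where #4 r() → 1 is illegal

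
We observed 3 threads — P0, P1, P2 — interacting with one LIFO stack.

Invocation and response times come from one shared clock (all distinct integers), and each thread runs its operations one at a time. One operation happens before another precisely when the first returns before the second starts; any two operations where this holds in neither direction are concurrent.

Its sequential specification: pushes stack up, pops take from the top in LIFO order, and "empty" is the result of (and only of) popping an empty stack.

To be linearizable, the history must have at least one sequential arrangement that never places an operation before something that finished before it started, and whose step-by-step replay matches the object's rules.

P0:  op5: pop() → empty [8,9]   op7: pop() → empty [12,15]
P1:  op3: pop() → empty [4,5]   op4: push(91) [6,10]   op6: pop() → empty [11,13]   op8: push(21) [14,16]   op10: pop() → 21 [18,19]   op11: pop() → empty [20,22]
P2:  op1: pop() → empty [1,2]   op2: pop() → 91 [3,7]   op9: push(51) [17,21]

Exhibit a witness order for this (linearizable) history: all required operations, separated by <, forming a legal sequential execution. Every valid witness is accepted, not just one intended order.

1. op1 pop() → empty, leaving stack <>
2. op3 pop() → empty, leaving stack <>
3. op4 push(91), leaving stack <91>
4. op2 pop() → 91, leaving stack <>
5. op5 pop() → empty, leaving stack <>
6. op6 pop() → empty, leaving stack <>
7. op7 pop() → empty, leaving stack <>
8. op8 push(21), leaving stack <21>
9. op10 pop() → 21, leaving stack <>
10. op11 pop() → empty, leaving stack <>
11. op9 push(51), leaving stack <51>

op1 < op3 < op4 < op2 < op5 < op6 < op7 < op8 < op10 < op11 < op9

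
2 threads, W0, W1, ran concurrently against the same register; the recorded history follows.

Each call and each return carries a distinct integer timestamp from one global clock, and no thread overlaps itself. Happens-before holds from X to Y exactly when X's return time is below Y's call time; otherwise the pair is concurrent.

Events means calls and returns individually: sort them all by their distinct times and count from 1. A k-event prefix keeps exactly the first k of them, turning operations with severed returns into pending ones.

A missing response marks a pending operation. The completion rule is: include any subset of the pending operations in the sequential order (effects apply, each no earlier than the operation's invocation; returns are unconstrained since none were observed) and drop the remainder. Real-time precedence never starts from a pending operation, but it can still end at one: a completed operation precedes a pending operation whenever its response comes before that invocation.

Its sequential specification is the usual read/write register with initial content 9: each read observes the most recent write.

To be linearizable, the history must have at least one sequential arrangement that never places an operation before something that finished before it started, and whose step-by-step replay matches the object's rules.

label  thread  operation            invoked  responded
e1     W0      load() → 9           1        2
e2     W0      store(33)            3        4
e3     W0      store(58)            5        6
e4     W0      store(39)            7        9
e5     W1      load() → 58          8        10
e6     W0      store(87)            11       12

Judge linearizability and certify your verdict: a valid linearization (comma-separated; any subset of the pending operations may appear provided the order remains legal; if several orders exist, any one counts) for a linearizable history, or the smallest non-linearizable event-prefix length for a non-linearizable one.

after step 1 (e1 load() → 9): value 9
after step 2 (e2 store(33)): value 33
after step 3 (e3 store(58)): value 58
after step 4 (e5 load() → 58): value 58
after step 5 (e4 store(39)): value 39
after step 6 (e6 store(87)): value 87

linearizable — witness: e1, e2, e3, e5, e4, e6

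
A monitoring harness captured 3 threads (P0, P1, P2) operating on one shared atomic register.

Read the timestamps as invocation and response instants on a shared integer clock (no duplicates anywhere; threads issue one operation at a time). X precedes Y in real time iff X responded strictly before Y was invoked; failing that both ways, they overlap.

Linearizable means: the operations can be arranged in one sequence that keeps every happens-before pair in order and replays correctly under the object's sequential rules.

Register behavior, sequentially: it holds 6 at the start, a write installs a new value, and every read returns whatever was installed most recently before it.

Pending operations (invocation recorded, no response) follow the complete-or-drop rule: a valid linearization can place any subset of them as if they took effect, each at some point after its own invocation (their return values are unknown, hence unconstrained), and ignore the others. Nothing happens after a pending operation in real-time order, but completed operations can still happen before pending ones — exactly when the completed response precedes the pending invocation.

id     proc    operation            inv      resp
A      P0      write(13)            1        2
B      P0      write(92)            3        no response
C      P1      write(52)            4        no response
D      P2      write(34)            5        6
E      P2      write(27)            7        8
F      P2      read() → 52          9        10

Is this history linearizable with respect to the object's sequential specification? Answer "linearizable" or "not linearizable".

a witness: A, B, D, E, C, F
1. A write(13), leaving value 13
2. B write(92) (pending, included), leaving value 92
3. D write(34), leaving value 34
4. E write(27), leaving value 27
5. C write(52) (pending, included), leaving value 52
6. F read() → 52, leaving value 52

linearizable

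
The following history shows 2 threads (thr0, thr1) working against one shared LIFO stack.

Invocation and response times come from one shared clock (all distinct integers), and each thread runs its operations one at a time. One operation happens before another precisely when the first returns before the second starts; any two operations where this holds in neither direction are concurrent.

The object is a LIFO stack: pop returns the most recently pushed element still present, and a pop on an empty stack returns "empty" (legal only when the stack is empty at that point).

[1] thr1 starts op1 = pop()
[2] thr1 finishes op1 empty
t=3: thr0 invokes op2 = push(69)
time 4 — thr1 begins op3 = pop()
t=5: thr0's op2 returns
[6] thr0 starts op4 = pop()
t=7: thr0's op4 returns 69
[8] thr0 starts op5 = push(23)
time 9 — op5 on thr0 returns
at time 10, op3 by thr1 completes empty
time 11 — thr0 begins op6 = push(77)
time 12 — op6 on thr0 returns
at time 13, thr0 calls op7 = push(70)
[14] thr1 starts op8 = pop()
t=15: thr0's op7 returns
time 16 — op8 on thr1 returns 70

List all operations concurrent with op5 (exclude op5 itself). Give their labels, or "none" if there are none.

op5 runs from 8 to 9; window-overlapping ops are concurrent
op1 [1,2]: before
op2 [3,5]: before
op3 [4,10]: concurrent
op4 [6,7]: before
op6 [11,12]: after
op7 [13,15]: after
op8 [14,16]: after

op3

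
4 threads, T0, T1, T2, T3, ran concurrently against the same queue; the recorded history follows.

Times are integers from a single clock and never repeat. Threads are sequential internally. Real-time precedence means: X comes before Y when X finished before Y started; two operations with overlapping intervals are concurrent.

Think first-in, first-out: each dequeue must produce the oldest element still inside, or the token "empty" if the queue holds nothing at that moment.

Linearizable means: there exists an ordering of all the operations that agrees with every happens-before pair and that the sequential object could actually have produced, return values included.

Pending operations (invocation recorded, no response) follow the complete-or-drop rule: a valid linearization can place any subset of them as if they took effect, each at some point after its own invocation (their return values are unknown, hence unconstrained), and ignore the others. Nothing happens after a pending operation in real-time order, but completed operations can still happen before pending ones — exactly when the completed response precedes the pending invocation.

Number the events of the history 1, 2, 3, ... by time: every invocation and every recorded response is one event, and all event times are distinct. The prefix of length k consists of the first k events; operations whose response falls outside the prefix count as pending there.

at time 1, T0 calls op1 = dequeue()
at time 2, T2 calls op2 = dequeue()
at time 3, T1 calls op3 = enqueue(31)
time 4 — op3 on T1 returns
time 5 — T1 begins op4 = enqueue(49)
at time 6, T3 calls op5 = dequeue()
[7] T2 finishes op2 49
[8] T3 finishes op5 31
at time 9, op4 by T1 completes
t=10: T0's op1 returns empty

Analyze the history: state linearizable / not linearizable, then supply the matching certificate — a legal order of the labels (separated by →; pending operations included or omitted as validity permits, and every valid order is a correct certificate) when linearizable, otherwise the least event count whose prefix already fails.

after step 1 (op1 dequeue() → empty): queue <>
after step 2 (op3 enqueue(31)): queue <31>
after step 3 (op4 enqueue(49)): queue <31,49>
after step 4 (op5 dequeue() → 31): queue <49>
after step 5 (op2 dequeue() → 49): queue <>

linearizable — witness: op1 → op3 → op4 → op5 → op2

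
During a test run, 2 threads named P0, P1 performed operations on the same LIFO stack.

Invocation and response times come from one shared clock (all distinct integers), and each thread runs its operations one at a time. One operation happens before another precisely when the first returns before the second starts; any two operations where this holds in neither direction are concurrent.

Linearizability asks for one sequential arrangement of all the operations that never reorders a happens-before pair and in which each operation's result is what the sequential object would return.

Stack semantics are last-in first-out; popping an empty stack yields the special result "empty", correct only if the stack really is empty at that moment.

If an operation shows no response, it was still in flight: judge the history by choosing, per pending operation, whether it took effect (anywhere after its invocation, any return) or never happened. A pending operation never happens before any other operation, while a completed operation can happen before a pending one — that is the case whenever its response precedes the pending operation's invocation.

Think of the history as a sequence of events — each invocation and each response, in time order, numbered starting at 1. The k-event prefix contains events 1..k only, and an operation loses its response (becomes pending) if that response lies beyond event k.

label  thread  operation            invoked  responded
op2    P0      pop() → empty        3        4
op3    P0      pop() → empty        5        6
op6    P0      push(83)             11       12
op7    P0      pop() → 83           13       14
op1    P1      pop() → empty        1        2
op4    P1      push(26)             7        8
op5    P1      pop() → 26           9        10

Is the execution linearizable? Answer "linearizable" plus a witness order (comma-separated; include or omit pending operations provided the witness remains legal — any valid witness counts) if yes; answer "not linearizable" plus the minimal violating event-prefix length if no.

step 1: op1 pop() → empty — stack <>
step 2: op2 pop() → empty — stack <>
step 3: op3 pop() → empty — stack <>
step 4: op4 push(26) — stack <26>
step 5: op5 pop() → 26 — stack <>
step 6: op6 push(83) — stack <83>
step 7: op7 pop() → 83 — stack <>

linearizable — witness: op1, op2, op3, op4, op5, op6, op7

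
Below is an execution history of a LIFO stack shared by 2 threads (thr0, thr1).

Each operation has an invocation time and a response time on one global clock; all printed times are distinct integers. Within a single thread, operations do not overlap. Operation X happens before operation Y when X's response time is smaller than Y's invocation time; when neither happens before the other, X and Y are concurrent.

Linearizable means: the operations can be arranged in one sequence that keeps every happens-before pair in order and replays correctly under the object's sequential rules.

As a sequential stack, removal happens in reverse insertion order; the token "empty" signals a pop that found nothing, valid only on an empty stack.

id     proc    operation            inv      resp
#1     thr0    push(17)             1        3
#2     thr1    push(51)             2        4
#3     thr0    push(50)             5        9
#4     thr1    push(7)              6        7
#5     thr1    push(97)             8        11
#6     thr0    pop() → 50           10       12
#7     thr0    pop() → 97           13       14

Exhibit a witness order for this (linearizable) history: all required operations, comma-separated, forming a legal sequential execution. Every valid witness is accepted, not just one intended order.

#1, #2, #4, #3, #6, #5, #7

1. #1 push(17), leaving stack <17>
2. #2 push(51), leaving stack <17,51>
3. #4 push(7), leaving stack <17,51,7>
4. #3 push(50), leaving stack <17,51,7,50>
5. #6 pop() → 50, leaving stack <17,51,7>
6. #5 push(97), leaving stack <17,51,7,97>
7. #7 pop() → 97, leaving stack <17,51,7>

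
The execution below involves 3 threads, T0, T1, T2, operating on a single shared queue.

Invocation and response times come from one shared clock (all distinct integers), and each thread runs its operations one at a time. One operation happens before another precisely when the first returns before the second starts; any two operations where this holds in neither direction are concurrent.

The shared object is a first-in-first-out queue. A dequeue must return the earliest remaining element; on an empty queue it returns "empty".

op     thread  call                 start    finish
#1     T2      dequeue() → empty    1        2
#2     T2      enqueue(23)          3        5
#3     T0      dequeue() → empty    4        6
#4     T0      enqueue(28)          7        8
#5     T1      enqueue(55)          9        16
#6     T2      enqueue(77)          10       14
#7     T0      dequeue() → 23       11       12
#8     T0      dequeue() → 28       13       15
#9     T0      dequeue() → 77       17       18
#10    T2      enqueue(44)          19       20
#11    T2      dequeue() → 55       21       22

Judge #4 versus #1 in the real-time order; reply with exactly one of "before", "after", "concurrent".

#4 spans [7,8], #1 spans [1,2]
resp(#1)=2 < inv(#4)=7

after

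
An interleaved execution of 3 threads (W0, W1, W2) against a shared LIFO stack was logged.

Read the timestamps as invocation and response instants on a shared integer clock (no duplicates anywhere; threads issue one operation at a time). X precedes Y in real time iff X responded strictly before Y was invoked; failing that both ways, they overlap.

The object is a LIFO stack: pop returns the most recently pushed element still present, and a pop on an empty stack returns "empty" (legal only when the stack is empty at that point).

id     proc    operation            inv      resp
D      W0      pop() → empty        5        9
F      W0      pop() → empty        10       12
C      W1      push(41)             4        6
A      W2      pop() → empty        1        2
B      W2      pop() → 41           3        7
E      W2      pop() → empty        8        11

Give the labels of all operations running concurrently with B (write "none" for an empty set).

C, D

B runs from 3 to 7; window-overlapping ops are concurrent
A [1,2]: before
C [4,6]: concurrent
D [5,9]: concurrent
E [8,11]: after
F [10,12]: after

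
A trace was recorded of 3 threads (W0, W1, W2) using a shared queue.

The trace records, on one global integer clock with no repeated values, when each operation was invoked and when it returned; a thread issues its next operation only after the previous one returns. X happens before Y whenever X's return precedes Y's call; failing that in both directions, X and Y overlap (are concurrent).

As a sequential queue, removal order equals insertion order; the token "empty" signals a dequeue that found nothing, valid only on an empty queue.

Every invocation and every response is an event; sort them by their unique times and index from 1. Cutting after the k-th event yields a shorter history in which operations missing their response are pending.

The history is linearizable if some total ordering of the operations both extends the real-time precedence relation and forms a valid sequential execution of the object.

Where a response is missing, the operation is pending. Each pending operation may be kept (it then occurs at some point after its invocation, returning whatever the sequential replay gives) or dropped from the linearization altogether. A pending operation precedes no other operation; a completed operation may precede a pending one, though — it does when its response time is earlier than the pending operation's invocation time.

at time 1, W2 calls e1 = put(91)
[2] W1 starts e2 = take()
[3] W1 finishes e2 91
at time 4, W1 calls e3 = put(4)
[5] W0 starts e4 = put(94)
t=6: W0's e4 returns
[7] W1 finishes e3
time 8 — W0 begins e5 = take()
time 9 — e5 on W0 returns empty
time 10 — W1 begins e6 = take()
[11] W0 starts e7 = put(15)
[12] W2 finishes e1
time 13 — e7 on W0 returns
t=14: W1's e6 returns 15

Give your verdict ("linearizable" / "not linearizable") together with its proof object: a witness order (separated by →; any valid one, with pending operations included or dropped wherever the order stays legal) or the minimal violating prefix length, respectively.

not linearizable — minimal violating prefix: 9 events

events 1..8 are fine; event 9 — the response of e5 at time 9 — makes the prefix non-linearizable
real-time-consistent orders of the 4 completed operations: 2 — all fail the queue replay
no completion choice of the 1 pending operation (e1) rescues it — every subset was tried
take e2, e3, e4, e5 (pending dropped): step 1 already fails, because e2 take() → 91 cannot occur there
take e2, e4, e3, e5 (pending dropped): step 1 already fails, because e2 take() → 91 cannot occur there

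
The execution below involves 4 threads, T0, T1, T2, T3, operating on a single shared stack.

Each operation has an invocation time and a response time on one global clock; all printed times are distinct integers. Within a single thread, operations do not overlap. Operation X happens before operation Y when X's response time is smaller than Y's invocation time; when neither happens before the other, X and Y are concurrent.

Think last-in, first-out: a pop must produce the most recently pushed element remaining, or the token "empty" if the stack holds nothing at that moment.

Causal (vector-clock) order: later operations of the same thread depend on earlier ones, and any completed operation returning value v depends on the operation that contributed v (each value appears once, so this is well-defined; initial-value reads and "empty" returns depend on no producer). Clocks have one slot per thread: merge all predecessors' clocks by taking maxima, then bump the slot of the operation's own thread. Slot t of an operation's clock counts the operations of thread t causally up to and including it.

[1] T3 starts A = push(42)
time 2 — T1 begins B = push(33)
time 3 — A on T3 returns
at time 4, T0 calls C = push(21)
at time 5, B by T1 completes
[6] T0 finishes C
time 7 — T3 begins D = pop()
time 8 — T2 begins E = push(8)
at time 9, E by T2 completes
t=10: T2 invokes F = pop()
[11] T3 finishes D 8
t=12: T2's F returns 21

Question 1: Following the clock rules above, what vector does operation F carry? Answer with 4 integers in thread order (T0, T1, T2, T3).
A, invoked 1, has no incoming edges; only T3's bump applies → (0, 0, 0, 1)
E, invoked 8, has no incoming edges; only T2's bump applies → (0, 0, 1, 0)
B, invoked 2, has no incoming edges; only T1's bump applies → (0, 1, 0, 0)
C, invoked 4, has no incoming edges; only T0's bump applies → (1, 0, 0, 0)
merge at D (invoked 7): VC(A)=(0, 0, 0, 1), VC(E)=(0, 0, 1, 0), own-thread bump on T3 → (0, 0, 1, 2)
merge at F (invoked 10): VC(C)=(1, 0, 0, 0), VC(E)=(0, 0, 1, 0), own-thread bump on T2 → (1, 0, 2, 0)
target: VC(F) = (1, 0, 2, 0)

(1, 0, 2, 0)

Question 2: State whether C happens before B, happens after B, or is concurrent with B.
C spans [4,6], B spans [2,5]
the intervals overlap in both directions

concurrent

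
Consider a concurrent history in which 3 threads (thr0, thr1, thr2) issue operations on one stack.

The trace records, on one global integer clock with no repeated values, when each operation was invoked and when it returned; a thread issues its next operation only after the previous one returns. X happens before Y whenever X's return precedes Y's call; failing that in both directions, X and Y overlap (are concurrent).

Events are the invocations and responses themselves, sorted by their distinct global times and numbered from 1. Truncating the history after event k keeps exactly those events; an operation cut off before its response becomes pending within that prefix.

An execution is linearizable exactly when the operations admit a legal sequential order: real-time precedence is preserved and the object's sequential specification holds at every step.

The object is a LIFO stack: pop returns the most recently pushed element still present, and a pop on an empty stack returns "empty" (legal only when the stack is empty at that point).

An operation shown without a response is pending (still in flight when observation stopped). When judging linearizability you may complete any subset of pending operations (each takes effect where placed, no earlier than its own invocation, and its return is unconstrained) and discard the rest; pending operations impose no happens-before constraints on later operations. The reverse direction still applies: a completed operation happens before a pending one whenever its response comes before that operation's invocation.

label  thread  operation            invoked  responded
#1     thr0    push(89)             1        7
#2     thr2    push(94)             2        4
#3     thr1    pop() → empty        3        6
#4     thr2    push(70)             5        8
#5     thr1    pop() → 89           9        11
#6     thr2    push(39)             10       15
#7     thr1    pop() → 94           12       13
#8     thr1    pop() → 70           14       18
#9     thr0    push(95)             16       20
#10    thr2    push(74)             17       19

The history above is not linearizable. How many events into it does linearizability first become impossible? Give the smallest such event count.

13

one valid order for events 1..12 is #3, #2, #4, #1, #5:
step 1: #3 pop() → empty — stack <>
step 2: #2 push(94) — stack <94>
step 3: #4 push(70) — stack <94,70>
step 4: #1 push(89) — stack <94,70,89>
step 5: #5 pop() → 89 — stack <94,70>
event 13 — #7's response, time 13 — after it, nothing linearizes
including or dropping the 1 pending operation (#6) in any combination fails
e.g. #1, #2, #3, #4, #5, #7 (pending dropped): illegal at step 3, since #3 pop() → empty cannot apply there
e.g. #1, #2, #4, #3, #5, #7 (pending dropped): illegal at step 4, since #3 pop() → empty cannot apply there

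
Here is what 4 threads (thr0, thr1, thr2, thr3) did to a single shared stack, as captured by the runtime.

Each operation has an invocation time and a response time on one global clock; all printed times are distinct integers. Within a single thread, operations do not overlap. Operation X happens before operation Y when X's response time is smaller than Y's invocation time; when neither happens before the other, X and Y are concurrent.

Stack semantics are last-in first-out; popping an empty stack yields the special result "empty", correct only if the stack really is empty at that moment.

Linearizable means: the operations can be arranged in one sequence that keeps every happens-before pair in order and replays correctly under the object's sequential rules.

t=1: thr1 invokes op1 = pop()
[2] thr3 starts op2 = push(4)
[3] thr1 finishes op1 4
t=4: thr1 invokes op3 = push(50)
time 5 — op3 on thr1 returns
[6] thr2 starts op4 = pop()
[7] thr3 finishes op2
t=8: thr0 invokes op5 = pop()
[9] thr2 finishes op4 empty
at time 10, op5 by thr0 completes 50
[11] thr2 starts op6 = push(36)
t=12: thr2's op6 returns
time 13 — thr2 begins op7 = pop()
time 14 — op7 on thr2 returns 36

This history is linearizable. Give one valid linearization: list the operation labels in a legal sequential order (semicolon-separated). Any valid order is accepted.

after step 1 (op2 push(4)): stack <4>
after step 2 (op1 pop() → 4): stack <>
after step 3 (op3 push(50)): stack <50>
after step 4 (op5 pop() → 50): stack <>
after step 5 (op4 pop() → empty): stack <>
after step 6 (op6 push(36)): stack <36>
after step 7 (op7 pop() → 36): stack <>

op2; op1; op3; op5; op4; op6; op7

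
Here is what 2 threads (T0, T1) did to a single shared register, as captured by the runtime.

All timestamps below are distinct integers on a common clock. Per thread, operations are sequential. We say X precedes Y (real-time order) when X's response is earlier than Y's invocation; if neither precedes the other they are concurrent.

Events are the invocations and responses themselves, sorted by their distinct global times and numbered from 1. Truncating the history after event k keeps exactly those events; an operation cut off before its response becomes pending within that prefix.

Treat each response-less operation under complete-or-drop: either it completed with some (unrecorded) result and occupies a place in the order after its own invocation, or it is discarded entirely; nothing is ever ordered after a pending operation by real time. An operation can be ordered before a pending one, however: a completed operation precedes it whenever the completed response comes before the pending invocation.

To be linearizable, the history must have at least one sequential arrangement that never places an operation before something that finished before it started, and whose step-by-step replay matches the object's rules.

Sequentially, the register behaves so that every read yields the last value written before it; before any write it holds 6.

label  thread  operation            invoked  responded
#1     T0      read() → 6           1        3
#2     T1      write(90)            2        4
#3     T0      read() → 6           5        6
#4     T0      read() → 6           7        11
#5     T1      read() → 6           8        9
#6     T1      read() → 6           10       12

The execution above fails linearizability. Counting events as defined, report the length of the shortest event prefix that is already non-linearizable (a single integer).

events 1..5 are linearizable, e.g. via #1, #2:
after step 1 (#1 read() → 6): value 6
after step 2 (#2 write(90)): value 90
adding event 6 (#3 responds at 6) leaves no legal real-time order
take #1, #2, #3: step 3 already fails, because #3 read() → 6 cannot occur there
take #2, #1, #3: step 2 already fails, because #1 read() → 6 cannot occur there

6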